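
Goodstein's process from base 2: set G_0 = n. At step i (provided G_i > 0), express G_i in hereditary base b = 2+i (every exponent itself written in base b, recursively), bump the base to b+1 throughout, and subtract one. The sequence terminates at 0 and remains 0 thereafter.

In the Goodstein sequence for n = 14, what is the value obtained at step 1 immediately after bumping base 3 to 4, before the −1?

[0] 14 ≡ 2^(2 + 1) + 2^2 + 2 (base 2). Lift 3: 111. −1: 110.
[1] 110 ≡ 3^(3 + 1) + 3^3 + 2 (base 3). Lift 4: 1282. −1: 1281.

1282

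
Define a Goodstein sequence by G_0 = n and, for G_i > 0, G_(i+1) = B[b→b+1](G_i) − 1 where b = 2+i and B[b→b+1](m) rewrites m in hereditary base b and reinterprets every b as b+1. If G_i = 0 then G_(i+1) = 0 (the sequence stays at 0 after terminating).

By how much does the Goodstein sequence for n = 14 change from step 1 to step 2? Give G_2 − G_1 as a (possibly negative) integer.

G_0 = 14. HB_2(14) = 2^(2 + 1) + 2^2 + 2. Bump = 111. G_1 = 110.
G_1 = 110. HB_3(110) = 3^(3 + 1) + 3^3 + 2. Bump = 1282. G_2 = 1281.

1171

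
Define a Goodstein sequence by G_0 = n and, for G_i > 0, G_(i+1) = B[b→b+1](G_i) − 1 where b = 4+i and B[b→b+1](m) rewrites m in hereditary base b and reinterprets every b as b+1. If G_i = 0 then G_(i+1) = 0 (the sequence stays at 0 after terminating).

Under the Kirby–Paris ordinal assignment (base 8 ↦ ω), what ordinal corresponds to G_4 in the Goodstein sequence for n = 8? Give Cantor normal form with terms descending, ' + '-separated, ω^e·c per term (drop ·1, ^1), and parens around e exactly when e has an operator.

ω + 1

G_0 = 8. HB_4(8) = 2·4. Bump = 10. G_1 = 9.
G_1 = 9. HB_5(9) = 5 + 4. Bump = 10. G_2 = 9.
G_2 = 9. HB_6(9) = 6 + 3. Bump = 10. G_3 = 9.
G_3 = 9. HB_7(9) = 7 + 2. Bump = 10. G_4 = 9.
G_4 = 9. HB_8(9) = 8 + 1. Bump = 10. G_5 = 9.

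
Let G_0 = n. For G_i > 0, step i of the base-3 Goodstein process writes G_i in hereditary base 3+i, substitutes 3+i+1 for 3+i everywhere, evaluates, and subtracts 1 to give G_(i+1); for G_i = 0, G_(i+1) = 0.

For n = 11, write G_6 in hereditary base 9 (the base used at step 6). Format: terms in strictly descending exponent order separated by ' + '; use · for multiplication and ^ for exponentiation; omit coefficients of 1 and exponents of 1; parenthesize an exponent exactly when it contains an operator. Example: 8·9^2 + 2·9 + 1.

5·9 + 2

i=0: 11 = 3^2 + 2 (b=3); 3→4: 4^2 + 2 = 18; 18−1 = 17
i=1: 17 = 4^2 + 1 (b=4); 4→5: 5^2 + 1 = 26; 26−1 = 25
i=2: 25 = 5^2 (b=5); 5→6: 6^2 = 36; 36−1 = 35
i=3: 35 = 5·6 + 5 (b=6); 6→7: 5·7 + 5 = 40; 40−1 = 39
i=4: 39 = 5·7 + 4 (b=7); 7→8: 5·8 + 4 = 44; 44−1 = 43
i=5: 43 = 5·8 + 3 (b=8); 8→9: 5·9 + 3 = 48; 48−1 = 47
i=6: 47 = 5·9 + 2 (b=9); 9→10: 5·10 + 2 = 52; 52−1 = 51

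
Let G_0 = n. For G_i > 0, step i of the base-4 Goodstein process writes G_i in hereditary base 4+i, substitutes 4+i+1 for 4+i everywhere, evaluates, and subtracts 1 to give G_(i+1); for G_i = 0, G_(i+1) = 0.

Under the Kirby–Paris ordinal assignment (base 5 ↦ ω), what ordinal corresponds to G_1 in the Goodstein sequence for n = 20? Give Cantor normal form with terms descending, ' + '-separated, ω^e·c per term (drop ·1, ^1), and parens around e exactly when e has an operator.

ω^2 + 4

i=0: 20 = 4^2 + 4 (b=4); 4→5: 5^2 + 5 = 30; 30−1 = 29
i=1: 29 = 5^2 + 4 (b=5); 5→6: 6^2 + 4 = 40; 40−1 = 39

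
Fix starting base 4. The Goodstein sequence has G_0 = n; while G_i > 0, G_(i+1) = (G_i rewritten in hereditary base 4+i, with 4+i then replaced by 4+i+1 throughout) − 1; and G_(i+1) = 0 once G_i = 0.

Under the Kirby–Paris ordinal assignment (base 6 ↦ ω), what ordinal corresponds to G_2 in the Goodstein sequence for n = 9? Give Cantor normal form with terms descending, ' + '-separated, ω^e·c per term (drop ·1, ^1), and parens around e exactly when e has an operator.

ω + 5

(0) 9|_4 = 2·4 + 1 ↦ 2·5 + 1|_5 = 11 ⇒ 10
(1) 10|_5 = 2·5 ↦ 2·6|_6 = 12 ⇒ 11
(2) 11|_6 = 6 + 5 ↦ 7 + 5|_7 = 12 ⇒ 11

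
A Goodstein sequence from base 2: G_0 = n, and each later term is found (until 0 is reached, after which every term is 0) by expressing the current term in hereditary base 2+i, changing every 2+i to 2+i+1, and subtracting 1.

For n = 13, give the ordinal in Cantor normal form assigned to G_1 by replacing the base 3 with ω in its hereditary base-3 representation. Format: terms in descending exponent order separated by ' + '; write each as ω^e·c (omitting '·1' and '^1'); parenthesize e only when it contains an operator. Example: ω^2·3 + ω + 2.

G_0=13  [base 2] 2^(2 + 1) + 2^2 + 1  →[2↦3]→  3^(3 + 1) + 3^3 + 1 = 109  −1 ⇒ G_1=108
G_1=108  [base 3] 3^(3 + 1) + 3^3  →[3↦4]→  4^(4 + 1) + 4^4 = 1280  −1 ⇒ G_2=1279

ω^(ω + 1) + ω^ω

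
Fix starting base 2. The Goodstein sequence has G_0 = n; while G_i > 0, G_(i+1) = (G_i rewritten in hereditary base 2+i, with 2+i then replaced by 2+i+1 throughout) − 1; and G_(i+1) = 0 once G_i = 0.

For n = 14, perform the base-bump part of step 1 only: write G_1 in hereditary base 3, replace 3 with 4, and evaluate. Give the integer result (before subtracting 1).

1282

[0] 14 ≡ 2^(2 + 1) + 2^2 + 2 (base 2). Lift 3: 111. −1: 110.
[1] 110 ≡ 3^(3 + 1) + 3^3 + 2 (base 3). Lift 4: 1282. −1: 1281.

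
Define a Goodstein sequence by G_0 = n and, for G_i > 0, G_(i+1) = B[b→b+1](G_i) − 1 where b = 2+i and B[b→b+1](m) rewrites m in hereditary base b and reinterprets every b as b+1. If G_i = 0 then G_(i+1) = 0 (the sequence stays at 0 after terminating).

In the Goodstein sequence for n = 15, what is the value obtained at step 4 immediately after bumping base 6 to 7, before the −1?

6588345

G_0 = 15. HB_2(15) = 2^(2 + 1) + 2^2 + 2 + 1. Bump = 112. G_1 = 111.
G_1 = 111. HB_3(111) = 3^(3 + 1) + 3^3 + 3. Bump = 1284. G_2 = 1283.
G_2 = 1283. HB_4(1283) = 4^(4 + 1) + 4^4 + 3. Bump = 18753. G_3 = 18752.
G_3 = 18752. HB_5(18752) = 5^(5 + 1) + 5^5 + 2. Bump = 326594. G_4 = 326593.
G_4 = 326593. HB_6(326593) = 6^(6 + 1) + 6^6 + 1. Bump = 6588345. G_5 = 6588344.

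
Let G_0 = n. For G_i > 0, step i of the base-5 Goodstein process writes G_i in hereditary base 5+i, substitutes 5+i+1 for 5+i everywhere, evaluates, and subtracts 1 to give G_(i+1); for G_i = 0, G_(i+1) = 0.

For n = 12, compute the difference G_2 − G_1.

G_0=12  [base 5] 2·5 + 2  →[5↦6]→  2·6 + 2 = 14  −1 ⇒ G_1=13
G_1=13  [base 6] 2·6 + 1  →[6↦7]→  2·7 + 1 = 15  −1 ⇒ G_2=14

1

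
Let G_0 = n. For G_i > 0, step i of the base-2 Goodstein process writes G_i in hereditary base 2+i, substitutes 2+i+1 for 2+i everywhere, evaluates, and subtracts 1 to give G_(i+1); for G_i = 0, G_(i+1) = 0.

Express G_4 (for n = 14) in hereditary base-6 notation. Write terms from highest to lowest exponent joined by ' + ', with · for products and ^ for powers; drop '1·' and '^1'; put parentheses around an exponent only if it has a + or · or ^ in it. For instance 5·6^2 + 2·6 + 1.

(0) 14|_2 = 2^(2 + 1) + 2^2 + 2 ↦ 3^(3 + 1) + 3^3 + 3|_3 = 111 ⇒ 110
(1) 110|_3 = 3^(3 + 1) + 3^3 + 2 ↦ 4^(4 + 1) + 4^4 + 2|_4 = 1282 ⇒ 1281
(2) 1281|_4 = 4^(4 + 1) + 4^4 + 1 ↦ 5^(5 + 1) + 5^5 + 1|_5 = 18751 ⇒ 18750
(3) 18750|_5 = 5^(5 + 1) + 5^5 ↦ 6^(6 + 1) + 6^6|_6 = 326592 ⇒ 326591
(4) 326591|_6 = 6^(6 + 1) + 5·6^5 + 5·6^4 + 5·6^3 + 5·6^2 + 5·6 + 5 ↦ 7^(7 + 1) + 5·7^5 + 5·7^4 + 5·7^3 + 5·7^2 + 5·7 + 5|_7 = 5862841 ⇒ 5862840

6^(6 + 1) + 5·6^5 + 5·6^4 + 5·6^3 + 5·6^2 + 5·6 + 5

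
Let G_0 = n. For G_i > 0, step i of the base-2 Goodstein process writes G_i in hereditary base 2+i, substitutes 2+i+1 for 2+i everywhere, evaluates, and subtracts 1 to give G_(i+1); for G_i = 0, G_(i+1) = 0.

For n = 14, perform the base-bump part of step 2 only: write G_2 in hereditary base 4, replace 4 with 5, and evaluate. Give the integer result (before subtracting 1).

18751

step 0: 14 = 2^(2 + 1) + 2^2 + 2; sub 3 for 2: 3^(3 + 1) + 3^3 + 3; = 111; G_1 = 111−1 = 110
step 1: 110 = 3^(3 + 1) + 3^3 + 2; sub 4 for 3: 4^(4 + 1) + 4^4 + 2; = 1282; G_2 = 1282−1 = 1281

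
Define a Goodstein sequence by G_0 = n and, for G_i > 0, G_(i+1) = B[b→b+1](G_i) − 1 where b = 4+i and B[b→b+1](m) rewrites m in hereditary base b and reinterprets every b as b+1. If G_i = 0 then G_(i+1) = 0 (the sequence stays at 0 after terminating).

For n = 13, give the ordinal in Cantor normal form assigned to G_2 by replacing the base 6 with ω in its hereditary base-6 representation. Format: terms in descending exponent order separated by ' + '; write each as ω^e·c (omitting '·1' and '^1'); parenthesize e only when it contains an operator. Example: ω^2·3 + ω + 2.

ω·2 + 5

i=0: 13 = 3·4 + 1 (b=4); 4→5: 3·5 + 1 = 16; 16−1 = 15
i=1: 15 = 3·5 (b=5); 5→6: 3·6 = 18; 18−1 = 17
i=2: 17 = 2·6 + 5 (b=6); 6→7: 2·7 + 5 = 19; 19−1 = 18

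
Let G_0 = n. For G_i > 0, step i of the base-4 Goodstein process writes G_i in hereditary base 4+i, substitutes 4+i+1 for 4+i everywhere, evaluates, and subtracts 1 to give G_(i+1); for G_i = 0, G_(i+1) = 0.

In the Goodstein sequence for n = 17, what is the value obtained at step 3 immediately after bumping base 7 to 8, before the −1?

44

i=0: 17 = 4^2 + 1 (b=4); 4→5: 5^2 + 1 = 26; 26−1 = 25
i=1: 25 = 5^2 (b=5); 5→6: 6^2 = 36; 36−1 = 35
i=2: 35 = 5·6 + 5 (b=6); 6→7: 5·7 + 5 = 40; 40−1 = 39
i=3: 39 = 5·7 + 4 (b=7); 7→8: 5·8 + 4 = 44; 44−1 = 43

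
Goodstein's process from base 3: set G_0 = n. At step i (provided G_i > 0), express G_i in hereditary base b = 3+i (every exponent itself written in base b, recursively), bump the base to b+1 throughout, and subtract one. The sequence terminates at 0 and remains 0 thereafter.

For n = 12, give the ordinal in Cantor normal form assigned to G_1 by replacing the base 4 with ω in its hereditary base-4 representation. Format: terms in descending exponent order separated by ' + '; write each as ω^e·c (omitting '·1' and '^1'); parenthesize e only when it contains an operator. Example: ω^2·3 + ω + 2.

ω^2 + 3

step 0: 12 = 3^2 + 3; sub 4 for 3: 4^2 + 4; = 20; G_1 = 20−1 = 19
step 1: 19 = 4^2 + 3; sub 5 for 4: 5^2 + 3; = 28; G_2 = 28−1 = 27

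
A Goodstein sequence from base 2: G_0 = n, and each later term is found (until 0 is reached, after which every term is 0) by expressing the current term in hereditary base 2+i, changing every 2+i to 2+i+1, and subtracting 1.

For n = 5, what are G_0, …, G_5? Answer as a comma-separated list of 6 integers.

5, 27, 255, 467, 775, 1197

[0] 5 ≡ 2^2 + 1 (base 2). Lift 3: 28. −1: 27.
[1] 27 ≡ 3^3 (base 3). Lift 4: 256. −1: 255.
[2] 255 ≡ 3·4^3 + 3·4^2 + 3·4 + 3 (base 4). Lift 5: 468. −1: 467.
[3] 467 ≡ 3·5^3 + 3·5^2 + 3·5 + 2 (base 5). Lift 6: 776. −1: 775.
[4] 775 ≡ 3·6^3 + 3·6^2 + 3·6 + 1 (base 6). Lift 7: 1198. −1: 1197.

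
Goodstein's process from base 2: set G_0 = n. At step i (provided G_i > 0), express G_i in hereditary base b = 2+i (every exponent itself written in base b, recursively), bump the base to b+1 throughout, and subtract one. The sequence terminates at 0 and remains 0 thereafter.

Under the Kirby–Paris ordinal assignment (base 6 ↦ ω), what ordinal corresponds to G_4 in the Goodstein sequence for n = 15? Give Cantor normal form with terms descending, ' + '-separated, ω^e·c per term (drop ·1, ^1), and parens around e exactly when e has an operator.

i=0: 15 = 2^(2 + 1) + 2^2 + 2 + 1 (b=2); 2→3: 3^(3 + 1) + 3^3 + 3 + 1 = 112; 112−1 = 111
i=1: 111 = 3^(3 + 1) + 3^3 + 3 (b=3); 3→4: 4^(4 + 1) + 4^4 + 4 = 1284; 1284−1 = 1283
i=2: 1283 = 4^(4 + 1) + 4^4 + 3 (b=4); 4→5: 5^(5 + 1) + 5^5 + 3 = 18753; 18753−1 = 18752
i=3: 18752 = 5^(5 + 1) + 5^5 + 2 (b=5); 5→6: 6^(6 + 1) + 6^6 + 2 = 326594; 326594−1 = 326593

ω^(ω + 1) + ω^ω + 1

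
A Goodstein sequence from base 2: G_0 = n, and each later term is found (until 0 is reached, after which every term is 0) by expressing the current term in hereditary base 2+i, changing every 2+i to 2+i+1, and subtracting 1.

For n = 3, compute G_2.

3

[0] 3 ≡ 2 + 1 (base 2). Lift 3: 4. −1: 3.
[1] 3 ≡ 3 (base 3). Lift 4: 4. −1: 3.
[2] 3 ≡ 3 (base 4). Lift 5: 3. −1: 2.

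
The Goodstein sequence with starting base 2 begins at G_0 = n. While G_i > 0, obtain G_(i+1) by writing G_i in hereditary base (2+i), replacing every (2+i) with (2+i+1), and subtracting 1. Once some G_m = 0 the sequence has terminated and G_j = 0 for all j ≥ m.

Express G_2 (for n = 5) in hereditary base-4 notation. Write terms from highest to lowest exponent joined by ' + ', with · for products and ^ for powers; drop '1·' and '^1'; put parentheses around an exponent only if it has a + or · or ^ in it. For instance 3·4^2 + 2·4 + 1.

base 2: 5 = 2^2 + 1; at 3: 3^3 + 1 = 28; next = 27
base 3: 27 = 3^3; at 4: 4^4 = 256; next = 255
base 4: 255 = 3·4^3 + 3·4^2 + 3·4 + 3; at 5: 3·5^3 + 3·5^2 + 3·5 + 3 = 468; next = 467

3·4^3 + 3·4^2 + 3·4 + 3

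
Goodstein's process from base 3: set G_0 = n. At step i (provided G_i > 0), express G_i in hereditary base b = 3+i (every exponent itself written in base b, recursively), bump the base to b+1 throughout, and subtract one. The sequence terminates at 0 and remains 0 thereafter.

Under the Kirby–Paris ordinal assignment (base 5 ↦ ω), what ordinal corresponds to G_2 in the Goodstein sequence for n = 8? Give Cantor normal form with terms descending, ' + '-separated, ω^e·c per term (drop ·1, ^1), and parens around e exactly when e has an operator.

ω·2

G_0=8  [base 3] 2·3 + 2  →[3↦4]→  2·4 + 2 = 10  −1 ⇒ G_1=9
G_1=9  [base 4] 2·4 + 1  →[4↦5]→  2·5 + 1 = 11  −1 ⇒ G_2=10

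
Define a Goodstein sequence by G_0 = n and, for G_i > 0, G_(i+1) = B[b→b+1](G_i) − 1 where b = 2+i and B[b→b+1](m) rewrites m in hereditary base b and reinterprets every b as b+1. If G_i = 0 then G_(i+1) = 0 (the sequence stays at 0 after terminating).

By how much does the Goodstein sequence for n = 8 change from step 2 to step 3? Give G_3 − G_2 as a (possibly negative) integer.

[0] 8 ≡ 2^(2 + 1) (base 2). Lift 3: 81. −1: 80.
[1] 80 ≡ 2·3^3 + 2·3^2 + 2·3 + 2 (base 3). Lift 4: 554. −1: 553.
[2] 553 ≡ 2·4^4 + 2·4^2 + 2·4 + 1 (base 4). Lift 5: 6311. −1: 6310.

5757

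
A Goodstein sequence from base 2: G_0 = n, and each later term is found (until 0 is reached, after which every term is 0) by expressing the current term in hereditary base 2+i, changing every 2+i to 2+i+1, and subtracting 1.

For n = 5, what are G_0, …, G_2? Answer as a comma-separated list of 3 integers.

base 2: 5 = 2^2 + 1; at 3: 3^3 + 1 = 28; next = 27
base 3: 27 = 3^3; at 4: 4^4 = 256; next = 255

5, 27, 255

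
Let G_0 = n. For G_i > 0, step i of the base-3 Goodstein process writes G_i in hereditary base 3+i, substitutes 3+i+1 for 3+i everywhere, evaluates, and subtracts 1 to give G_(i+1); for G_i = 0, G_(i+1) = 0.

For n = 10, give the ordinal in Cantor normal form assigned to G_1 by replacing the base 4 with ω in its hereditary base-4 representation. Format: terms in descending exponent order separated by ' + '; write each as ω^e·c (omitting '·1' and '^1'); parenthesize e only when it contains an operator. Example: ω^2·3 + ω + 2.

ω^2

i=0: 10 = 3^2 + 1 (b=3); 3→4: 4^2 + 1 = 17; 17−1 = 16
i=1: 16 = 4^2 (b=4); 4→5: 5^2 = 25; 25−1 = 24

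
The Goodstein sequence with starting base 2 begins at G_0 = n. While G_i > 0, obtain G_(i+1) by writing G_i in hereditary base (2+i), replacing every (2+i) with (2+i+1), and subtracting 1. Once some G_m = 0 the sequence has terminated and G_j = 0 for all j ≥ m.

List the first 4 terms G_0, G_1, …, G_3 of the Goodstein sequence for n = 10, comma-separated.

10, 83, 1025, 15625

G_0=10  [base 2] 2^(2 + 1) + 2  →[2↦3]→  3^(3 + 1) + 3 = 84  −1 ⇒ G_1=83
G_1=83  [base 3] 3^(3 + 1) + 2  →[3↦4]→  4^(4 + 1) + 2 = 1026  −1 ⇒ G_2=1025
G_2=1025  [base 4] 4^(4 + 1) + 1  →[4↦5]→  5^(5 + 1) + 1 = 15626  −1 ⇒ G_3=15625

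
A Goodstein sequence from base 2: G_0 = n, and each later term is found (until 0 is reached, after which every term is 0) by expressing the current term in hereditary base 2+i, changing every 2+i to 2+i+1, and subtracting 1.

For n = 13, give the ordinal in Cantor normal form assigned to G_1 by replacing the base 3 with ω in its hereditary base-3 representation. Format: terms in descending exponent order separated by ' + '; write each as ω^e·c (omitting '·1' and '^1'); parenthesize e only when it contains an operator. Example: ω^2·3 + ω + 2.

ω^(ω + 1) + ω^ω

13 —HB2→ 2^(2 + 1) + 2^2 + 1 —bump→ 3^(3 + 1) + 3^3 + 1 = 109 —(−1)→ 108
108 —HB3→ 3^(3 + 1) + 3^3 —bump→ 4^(4 + 1) + 4^4 = 1280 —(−1)→ 1279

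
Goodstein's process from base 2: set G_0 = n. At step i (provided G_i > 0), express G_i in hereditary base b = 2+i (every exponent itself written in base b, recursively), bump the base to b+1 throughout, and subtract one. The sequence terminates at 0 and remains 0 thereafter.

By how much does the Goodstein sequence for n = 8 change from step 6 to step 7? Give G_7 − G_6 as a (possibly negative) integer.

741286580

(0) 8|_2 = 2^(2 + 1) ↦ 3^(3 + 1)|_3 = 81 ⇒ 80
(1) 80|_3 = 2·3^3 + 2·3^2 + 2·3 + 2 ↦ 2·4^4 + 2·4^2 + 2·4 + 2|_4 = 554 ⇒ 553
(2) 553|_4 = 2·4^4 + 2·4^2 + 2·4 + 1 ↦ 2·5^5 + 2·5^2 + 2·5 + 1|_5 = 6311 ⇒ 6310
(3) 6310|_5 = 2·5^5 + 2·5^2 + 2·5 ↦ 2·6^6 + 2·6^2 + 2·6|_6 = 93396 ⇒ 93395
(4) 93395|_6 = 2·6^6 + 2·6^2 + 6 + 5 ↦ 2·7^7 + 2·7^2 + 7 + 5|_7 = 1647196 ⇒ 1647195
(5) 1647195|_7 = 2·7^7 + 2·7^2 + 7 + 4 ↦ 2·8^8 + 2·8^2 + 8 + 4|_8 = 33554572 ⇒ 33554571
(6) 33554571|_8 = 2·8^8 + 2·8^2 + 8 + 3 ↦ 2·9^9 + 2·9^2 + 9 + 3|_9 = 774841152 ⇒ 774841151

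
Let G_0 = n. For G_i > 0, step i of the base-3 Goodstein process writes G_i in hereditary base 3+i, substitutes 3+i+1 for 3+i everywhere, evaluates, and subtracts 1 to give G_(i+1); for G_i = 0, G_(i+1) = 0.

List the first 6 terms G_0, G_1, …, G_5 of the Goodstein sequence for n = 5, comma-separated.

G_0 = 5. HB_3(5) = 3 + 2. Bump = 6. G_1 = 5.
G_1 = 5. HB_4(5) = 4 + 1. Bump = 6. G_2 = 5.
G_2 = 5. HB_5(5) = 5. Bump = 6. G_3 = 5.
G_3 = 5. HB_6(5) = 5. Bump = 5. G_4 = 4.
G_4 = 4. HB_7(4) = 4. Bump = 4. G_5 = 3.

5, 5, 5, 5, 4, 3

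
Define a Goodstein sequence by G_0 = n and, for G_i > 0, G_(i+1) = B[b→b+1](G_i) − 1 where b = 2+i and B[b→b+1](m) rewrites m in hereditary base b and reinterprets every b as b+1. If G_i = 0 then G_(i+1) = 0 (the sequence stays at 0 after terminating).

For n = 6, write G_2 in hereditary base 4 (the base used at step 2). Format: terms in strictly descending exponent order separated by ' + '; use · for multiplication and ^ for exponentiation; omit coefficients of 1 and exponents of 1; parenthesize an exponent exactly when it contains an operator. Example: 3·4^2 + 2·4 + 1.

G_0=6  [base 2] 2^2 + 2  →[2↦3]→  3^3 + 3 = 30  −1 ⇒ G_1=29
G_1=29  [base 3] 3^3 + 2  →[3↦4]→  4^4 + 2 = 258  −1 ⇒ G_2=257
G_2=257  [base 4] 4^4 + 1  →[4↦5]→  5^5 + 1 = 3126  −1 ⇒ G_3=3125

4^4 + 1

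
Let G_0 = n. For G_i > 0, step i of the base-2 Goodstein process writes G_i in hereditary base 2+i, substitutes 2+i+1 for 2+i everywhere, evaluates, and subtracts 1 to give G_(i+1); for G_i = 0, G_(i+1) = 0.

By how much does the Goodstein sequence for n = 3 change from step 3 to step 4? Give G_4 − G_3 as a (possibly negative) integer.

-1

G_0 = 3. HB_2(3) = 2 + 1. Bump = 4. G_1 = 3.
G_1 = 3. HB_3(3) = 3. Bump = 4. G_2 = 3.
G_2 = 3. HB_4(3) = 3. Bump = 3. G_3 = 2.
G_3 = 2. HB_5(2) = 2. Bump = 2. G_4 = 1.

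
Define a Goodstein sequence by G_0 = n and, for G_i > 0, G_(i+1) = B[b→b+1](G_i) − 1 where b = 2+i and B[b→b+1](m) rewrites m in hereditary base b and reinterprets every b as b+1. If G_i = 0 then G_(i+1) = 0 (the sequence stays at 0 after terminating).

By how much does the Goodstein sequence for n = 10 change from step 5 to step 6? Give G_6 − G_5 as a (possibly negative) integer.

79857569

base 2: 10 = 2^(2 + 1) + 2; at 3: 3^(3 + 1) + 3 = 84; next = 83
base 3: 83 = 3^(3 + 1) + 2; at 4: 4^(4 + 1) + 2 = 1026; next = 1025
base 4: 1025 = 4^(4 + 1) + 1; at 5: 5^(5 + 1) + 1 = 15626; next = 15625
base 5: 15625 = 5^(5 + 1); at 6: 6^(6 + 1) = 279936; next = 279935
base 6: 279935 = 5·6^6 + 5·6^5 + 5·6^4 + 5·6^3 + 5·6^2 + 5·6 + 5; at 7: 5·7^7 + 5·7^5 + 5·7^4 + 5·7^3 + 5·7^2 + 5·7 + 5 = 4215755; next = 4215754
base 7: 4215754 = 5·7^7 + 5·7^5 + 5·7^4 + 5·7^3 + 5·7^2 + 5·7 + 4; at 8: 5·8^8 + 5·8^5 + 5·8^4 + 5·8^3 + 5·8^2 + 5·8 + 4 = 84073324; next = 84073323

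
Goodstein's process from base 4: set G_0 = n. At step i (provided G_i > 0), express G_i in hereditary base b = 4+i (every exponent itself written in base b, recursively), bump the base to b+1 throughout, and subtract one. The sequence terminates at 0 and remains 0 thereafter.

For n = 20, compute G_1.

(0) 20|_4 = 4^2 + 4 ↦ 5^2 + 5|_5 = 30 ⇒ 29
(1) 29|_5 = 5^2 + 4 ↦ 6^2 + 4|_6 = 40 ⇒ 39

29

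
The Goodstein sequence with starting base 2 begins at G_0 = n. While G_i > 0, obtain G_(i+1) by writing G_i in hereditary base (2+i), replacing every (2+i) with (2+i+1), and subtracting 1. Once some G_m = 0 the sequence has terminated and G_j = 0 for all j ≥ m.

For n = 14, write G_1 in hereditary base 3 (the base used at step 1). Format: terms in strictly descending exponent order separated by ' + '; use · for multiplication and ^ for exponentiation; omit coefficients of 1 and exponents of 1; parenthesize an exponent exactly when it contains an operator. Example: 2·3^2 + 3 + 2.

3^(3 + 1) + 3^3 + 2

14 —HB2→ 2^(2 + 1) + 2^2 + 2 —bump→ 3^(3 + 1) + 3^3 + 3 = 111 —(−1)→ 110
110 —HB3→ 3^(3 + 1) + 3^3 + 2 —bump→ 4^(4 + 1) + 4^4 + 2 = 1282 —(−1)→ 1281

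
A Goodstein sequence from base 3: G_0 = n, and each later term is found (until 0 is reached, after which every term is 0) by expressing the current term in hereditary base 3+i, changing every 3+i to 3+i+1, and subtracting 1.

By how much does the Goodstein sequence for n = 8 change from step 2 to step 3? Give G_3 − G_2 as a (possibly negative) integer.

[0] 8 ≡ 2·3 + 2 (base 3). Lift 4: 10. −1: 9.
[1] 9 ≡ 2·4 + 1 (base 4). Lift 5: 11. −1: 10.
[2] 10 ≡ 2·5 (base 5). Lift 6: 12. −1: 11.

1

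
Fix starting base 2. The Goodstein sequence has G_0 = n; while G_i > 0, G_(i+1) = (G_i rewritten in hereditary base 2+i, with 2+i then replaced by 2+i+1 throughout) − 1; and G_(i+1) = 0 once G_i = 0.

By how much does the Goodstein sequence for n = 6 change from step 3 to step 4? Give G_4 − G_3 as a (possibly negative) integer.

base 2: 6 = 2^2 + 2; at 3: 3^3 + 3 = 30; next = 29
base 3: 29 = 3^3 + 2; at 4: 4^4 + 2 = 258; next = 257
base 4: 257 = 4^4 + 1; at 5: 5^5 + 1 = 3126; next = 3125
base 5: 3125 = 5^5; at 6: 6^6 = 46656; next = 46655

43530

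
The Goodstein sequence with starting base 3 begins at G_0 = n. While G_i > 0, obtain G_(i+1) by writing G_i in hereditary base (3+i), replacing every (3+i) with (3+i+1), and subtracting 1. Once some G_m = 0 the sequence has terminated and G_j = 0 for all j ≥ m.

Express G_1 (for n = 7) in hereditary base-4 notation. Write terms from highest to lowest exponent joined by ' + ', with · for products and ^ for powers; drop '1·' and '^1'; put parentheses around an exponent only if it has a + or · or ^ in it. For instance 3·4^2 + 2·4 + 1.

2·4

G_0 = 7. HB_3(7) = 2·3 + 1. Bump = 9. G_1 = 8.
G_1 = 8. HB_4(8) = 2·4. Bump = 10. G_2 = 9.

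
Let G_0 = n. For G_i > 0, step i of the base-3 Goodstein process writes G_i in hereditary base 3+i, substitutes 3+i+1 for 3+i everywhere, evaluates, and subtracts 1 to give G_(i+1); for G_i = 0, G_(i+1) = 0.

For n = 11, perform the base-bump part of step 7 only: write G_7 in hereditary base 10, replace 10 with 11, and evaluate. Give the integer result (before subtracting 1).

(0) 11|_3 = 3^2 + 2 ↦ 4^2 + 2|_4 = 18 ⇒ 17
(1) 17|_4 = 4^2 + 1 ↦ 5^2 + 1|_5 = 26 ⇒ 25
(2) 25|_5 = 5^2 ↦ 6^2|_6 = 36 ⇒ 35
(3) 35|_6 = 5·6 + 5 ↦ 5·7 + 5|_7 = 40 ⇒ 39
(4) 39|_7 = 5·7 + 4 ↦ 5·8 + 4|_8 = 44 ⇒ 43
(5) 43|_8 = 5·8 + 3 ↦ 5·9 + 3|_9 = 48 ⇒ 47
(6) 47|_9 = 5·9 + 2 ↦ 5·10 + 2|_10 = 52 ⇒ 51

56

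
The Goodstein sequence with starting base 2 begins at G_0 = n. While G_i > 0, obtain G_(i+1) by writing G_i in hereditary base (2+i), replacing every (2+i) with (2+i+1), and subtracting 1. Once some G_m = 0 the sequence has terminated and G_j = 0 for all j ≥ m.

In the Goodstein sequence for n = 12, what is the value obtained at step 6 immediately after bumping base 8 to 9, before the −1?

i=0: 12 = 2^(2 + 1) + 2^2 (b=2); 2→3: 3^(3 + 1) + 3^3 = 108; 108−1 = 107
i=1: 107 = 3^(3 + 1) + 2·3^2 + 2·3 + 2 (b=3); 3→4: 4^(4 + 1) + 2·4^2 + 2·4 + 2 = 1066; 1066−1 = 1065
i=2: 1065 = 4^(4 + 1) + 2·4^2 + 2·4 + 1 (b=4); 4→5: 5^(5 + 1) + 2·5^2 + 2·5 + 1 = 15686; 15686−1 = 15685
i=3: 15685 = 5^(5 + 1) + 2·5^2 + 2·5 (b=5); 5→6: 6^(6 + 1) + 2·6^2 + 2·6 = 280020; 280020−1 = 280019
i=4: 280019 = 6^(6 + 1) + 2·6^2 + 6 + 5 (b=6); 6→7: 7^(7 + 1) + 2·7^2 + 7 + 5 = 5764911; 5764911−1 = 5764910
i=5: 5764910 = 7^(7 + 1) + 2·7^2 + 7 + 4 (b=7); 7→8: 8^(8 + 1) + 2·8^2 + 8 + 4 = 134217868; 134217868−1 = 134217867

3486784575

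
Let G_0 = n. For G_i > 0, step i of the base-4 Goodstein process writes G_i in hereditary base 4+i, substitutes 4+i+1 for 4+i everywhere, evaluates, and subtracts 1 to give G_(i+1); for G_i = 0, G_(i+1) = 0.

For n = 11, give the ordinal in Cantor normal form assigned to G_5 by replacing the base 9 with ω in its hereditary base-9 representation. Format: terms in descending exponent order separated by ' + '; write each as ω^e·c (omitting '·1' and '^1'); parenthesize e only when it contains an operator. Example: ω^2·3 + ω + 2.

ω + 6

i=0: 11 = 2·4 + 3 (b=4); 4→5: 2·5 + 3 = 13; 13−1 = 12
i=1: 12 = 2·5 + 2 (b=5); 5→6: 2·6 + 2 = 14; 14−1 = 13
i=2: 13 = 2·6 + 1 (b=6); 6→7: 2·7 + 1 = 15; 15−1 = 14
i=3: 14 = 2·7 (b=7); 7→8: 2·8 = 16; 16−1 = 15
i=4: 15 = 8 + 7 (b=8); 8→9: 9 + 7 = 16; 16−1 = 15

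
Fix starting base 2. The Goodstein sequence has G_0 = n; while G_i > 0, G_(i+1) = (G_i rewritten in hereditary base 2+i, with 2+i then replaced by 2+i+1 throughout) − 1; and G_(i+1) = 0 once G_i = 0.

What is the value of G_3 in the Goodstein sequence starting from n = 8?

step 0: 8 = 2^(2 + 1); sub 3 for 2: 3^(3 + 1); = 81; G_1 = 81−1 = 80
step 1: 80 = 2·3^3 + 2·3^2 + 2·3 + 2; sub 4 for 3: 2·4^4 + 2·4^2 + 2·4 + 2; = 554; G_2 = 554−1 = 553
step 2: 553 = 2·4^4 + 2·4^2 + 2·4 + 1; sub 5 for 4: 2·5^5 + 2·5^2 + 2·5 + 1; = 6311; G_3 = 6311−1 = 6310
step 3: 6310 = 2·5^5 + 2·5^2 + 2·5; sub 6 for 5: 2·6^6 + 2·6^2 + 2·6; = 93396; G_4 = 93396−1 = 93395

6310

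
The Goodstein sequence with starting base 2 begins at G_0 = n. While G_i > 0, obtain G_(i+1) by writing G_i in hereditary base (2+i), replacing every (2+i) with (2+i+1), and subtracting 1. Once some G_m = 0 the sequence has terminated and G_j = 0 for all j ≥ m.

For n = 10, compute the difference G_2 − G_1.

G_0 = 10. HB_2(10) = 2^(2 + 1) + 2. Bump = 84. G_1 = 83.
G_1 = 83. HB_3(83) = 3^(3 + 1) + 2. Bump = 1026. G_2 = 1025.

942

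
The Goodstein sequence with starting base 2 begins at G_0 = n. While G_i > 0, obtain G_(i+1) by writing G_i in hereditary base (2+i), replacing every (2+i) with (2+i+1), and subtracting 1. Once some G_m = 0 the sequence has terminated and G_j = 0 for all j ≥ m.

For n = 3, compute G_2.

base 2: 3 = 2 + 1; at 3: 3 + 1 = 4; next = 3
base 3: 3 = 3; at 4: 4 = 4; next = 3
base 4: 3 = 3; at 5: 3 = 3; next = 2

3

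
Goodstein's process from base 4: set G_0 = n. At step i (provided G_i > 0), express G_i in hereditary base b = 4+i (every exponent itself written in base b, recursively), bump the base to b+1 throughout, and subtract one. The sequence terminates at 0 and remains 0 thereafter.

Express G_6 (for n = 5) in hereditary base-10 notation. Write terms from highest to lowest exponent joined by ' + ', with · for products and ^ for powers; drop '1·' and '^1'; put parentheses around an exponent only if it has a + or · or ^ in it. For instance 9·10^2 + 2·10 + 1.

i=0: 5 = 4 + 1 (b=4); 4→5: 5 + 1 = 6; 6−1 = 5
i=1: 5 = 5 (b=5); 5→6: 6 = 6; 6−1 = 5
i=2: 5 = 5 (b=6); 6→7: 5 = 5; 5−1 = 4
i=3: 4 = 4 (b=7); 7→8: 4 = 4; 4−1 = 3
i=4: 3 = 3 (b=8); 8→9: 3 = 3; 3−1 = 2
i=5: 2 = 2 (b=9); 9→10: 2 = 2; 2−1 = 1
i=6: 1 = 1 (b=10); 10→11: 1 = 1; 1−1 = 0

1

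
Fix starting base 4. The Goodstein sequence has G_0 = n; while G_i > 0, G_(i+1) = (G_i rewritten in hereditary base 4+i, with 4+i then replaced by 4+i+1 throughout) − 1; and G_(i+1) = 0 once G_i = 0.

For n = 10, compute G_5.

G_0=10  [base 4] 2·4 + 2  →[4↦5]→  2·5 + 2 = 12  −1 ⇒ G_1=11
G_1=11  [base 5] 2·5 + 1  →[5↦6]→  2·6 + 1 = 13  −1 ⇒ G_2=12
G_2=12  [base 6] 2·6  →[6↦7]→  2·7 = 14  −1 ⇒ G_3=13
G_3=13  [base 7] 7 + 6  →[7↦8]→  8 + 6 = 14  −1 ⇒ G_4=13
G_4=13  [base 8] 8 + 5  →[8↦9]→  9 + 5 = 14  −1 ⇒ G_5=13
G_5=13  [base 9] 9 + 4  →[9↦10]→  10 + 4 = 14  −1 ⇒ G_6=13

13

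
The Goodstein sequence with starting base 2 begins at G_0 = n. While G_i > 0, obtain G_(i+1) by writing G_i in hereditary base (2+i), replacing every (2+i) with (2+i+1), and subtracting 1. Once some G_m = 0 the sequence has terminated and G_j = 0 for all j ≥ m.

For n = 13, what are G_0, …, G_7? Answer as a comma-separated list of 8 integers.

13, 108, 1279, 16092, 280711, 5765998, 134219479, 3486786855

step 0: 13 = 2^(2 + 1) + 2^2 + 1; sub 3 for 2: 3^(3 + 1) + 3^3 + 1; = 109; G_1 = 109−1 = 108
step 1: 108 = 3^(3 + 1) + 3^3; sub 4 for 3: 4^(4 + 1) + 4^4; = 1280; G_2 = 1280−1 = 1279
step 2: 1279 = 4^(4 + 1) + 3·4^3 + 3·4^2 + 3·4 + 3; sub 5 for 4: 5^(5 + 1) + 3·5^3 + 3·5^2 + 3·5 + 3; = 16093; G_3 = 16093−1 = 16092
step 3: 16092 = 5^(5 + 1) + 3·5^3 + 3·5^2 + 3·5 + 2; sub 6 for 5: 6^(6 + 1) + 3·6^3 + 3·6^2 + 3·6 + 2; = 280712; G_4 = 280712−1 = 280711
step 4: 280711 = 6^(6 + 1) + 3·6^3 + 3·6^2 + 3·6 + 1; sub 7 for 6: 7^(7 + 1) + 3·7^3 + 3·7^2 + 3·7 + 1; = 5765999; G_5 = 5765999−1 = 5765998
step 5: 5765998 = 7^(7 + 1) + 3·7^3 + 3·7^2 + 3·7; sub 8 for 7: 8^(8 + 1) + 3·8^3 + 3·8^2 + 3·8; = 134219480; G_6 = 134219480−1 = 134219479
step 6: 134219479 = 8^(8 + 1) + 3·8^3 + 3·8^2 + 2·8 + 7; sub 9 for 8: 9^(9 + 1) + 3·9^3 + 3·9^2 + 2·9 + 7; = 3486786856; G_7 = 3486786856−1 = 3486786855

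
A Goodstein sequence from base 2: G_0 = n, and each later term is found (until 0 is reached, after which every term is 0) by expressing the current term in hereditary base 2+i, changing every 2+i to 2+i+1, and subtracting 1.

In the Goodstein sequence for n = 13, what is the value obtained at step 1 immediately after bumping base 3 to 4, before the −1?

1280

G_0 = 13. HB_2(13) = 2^(2 + 1) + 2^2 + 1. Bump = 109. G_1 = 108.
G_1 = 108. HB_3(108) = 3^(3 + 1) + 3^3. Bump = 1280. G_2 = 1279.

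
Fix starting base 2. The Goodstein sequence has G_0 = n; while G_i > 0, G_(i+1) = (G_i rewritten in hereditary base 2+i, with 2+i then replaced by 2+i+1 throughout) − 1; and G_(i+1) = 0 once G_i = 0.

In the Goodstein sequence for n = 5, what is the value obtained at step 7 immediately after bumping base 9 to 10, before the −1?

G_0=5  [base 2] 2^2 + 1  →[2↦3]→  3^3 + 1 = 28  −1 ⇒ G_1=27
G_1=27  [base 3] 3^3  →[3↦4]→  4^4 = 256  −1 ⇒ G_2=255
G_2=255  [base 4] 3·4^3 + 3·4^2 + 3·4 + 3  →[4↦5]→  3·5^3 + 3·5^2 + 3·5 + 3 = 468  −1 ⇒ G_3=467
G_3=467  [base 5] 3·5^3 + 3·5^2 + 3·5 + 2  →[5↦6]→  3·6^3 + 3·6^2 + 3·6 + 2 = 776  −1 ⇒ G_4=775
G_4=775  [base 6] 3·6^3 + 3·6^2 + 3·6 + 1  →[6↦7]→  3·7^3 + 3·7^2 + 3·7 + 1 = 1198  −1 ⇒ G_5=1197
G_5=1197  [base 7] 3·7^3 + 3·7^2 + 3·7  →[7↦8]→  3·8^3 + 3·8^2 + 3·8 = 1752  −1 ⇒ G_6=1751
G_6=1751  [base 8] 3·8^3 + 3·8^2 + 2·8 + 7  →[8↦9]→  3·9^3 + 3·9^2 + 2·9 + 7 = 2455  −1 ⇒ G_7=2454
G_7=2454  [base 9] 3·9^3 + 3·9^2 + 2·9 + 6  →[9↦10]→  3·10^3 + 3·10^2 + 2·10 + 6 = 3326  −1 ⇒ G_8=3325

3326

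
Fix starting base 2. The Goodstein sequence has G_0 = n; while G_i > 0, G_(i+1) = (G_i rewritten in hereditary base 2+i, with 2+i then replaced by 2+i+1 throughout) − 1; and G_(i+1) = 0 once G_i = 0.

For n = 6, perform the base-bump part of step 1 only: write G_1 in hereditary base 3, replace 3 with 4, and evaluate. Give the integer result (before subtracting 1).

G_0=6  [base 2] 2^2 + 2  →[2↦3]→  3^3 + 3 = 30  −1 ⇒ G_1=29
G_1=29  [base 3] 3^3 + 2  →[3↦4]→  4^4 + 2 = 258  −1 ⇒ G_2=257

258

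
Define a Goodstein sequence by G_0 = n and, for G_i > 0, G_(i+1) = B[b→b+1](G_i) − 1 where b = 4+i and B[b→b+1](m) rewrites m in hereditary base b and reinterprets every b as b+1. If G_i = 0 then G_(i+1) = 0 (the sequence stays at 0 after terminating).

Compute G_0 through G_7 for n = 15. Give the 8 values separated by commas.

15, 17, 19, 21, 23, 24, 25, 26

[0] 15 ≡ 3·4 + 3 (base 4). Lift 5: 18. −1: 17.
[1] 17 ≡ 3·5 + 2 (base 5). Lift 6: 20. −1: 19.
[2] 19 ≡ 3·6 + 1 (base 6). Lift 7: 22. −1: 21.
[3] 21 ≡ 3·7 (base 7). Lift 8: 24. −1: 23.
[4] 23 ≡ 2·8 + 7 (base 8). Lift 9: 25. −1: 24.
[5] 24 ≡ 2·9 + 6 (base 9). Lift 10: 26. −1: 25.
[6] 25 ≡ 2·10 + 5 (base 10). Lift 11: 27. −1: 26.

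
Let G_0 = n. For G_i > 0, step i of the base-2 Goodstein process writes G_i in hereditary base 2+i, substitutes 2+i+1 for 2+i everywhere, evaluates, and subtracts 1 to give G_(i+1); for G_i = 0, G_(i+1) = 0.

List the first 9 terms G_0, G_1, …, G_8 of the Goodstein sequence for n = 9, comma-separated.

9, 81, 1023, 9842, 140743, 2471826, 50333399, 1162263921, 30000003325

G_0=9  [base 2] 2^(2 + 1) + 1  →[2↦3]→  3^(3 + 1) + 1 = 82  −1 ⇒ G_1=81
G_1=81  [base 3] 3^(3 + 1)  →[3↦4]→  4^(4 + 1) = 1024  −1 ⇒ G_2=1023
G_2=1023  [base 4] 3·4^4 + 3·4^3 + 3·4^2 + 3·4 + 3  →[4↦5]→  3·5^5 + 3·5^3 + 3·5^2 + 3·5 + 3 = 9843  −1 ⇒ G_3=9842
G_3=9842  [base 5] 3·5^5 + 3·5^3 + 3·5^2 + 3·5 + 2  →[5↦6]→  3·6^6 + 3·6^3 + 3·6^2 + 3·6 + 2 = 140744  −1 ⇒ G_4=140743
G_4=140743  [base 6] 3·6^6 + 3·6^3 + 3·6^2 + 3·6 + 1  →[6↦7]→  3·7^7 + 3·7^3 + 3·7^2 + 3·7 + 1 = 2471827  −1 ⇒ G_5=2471826
G_5=2471826  [base 7] 3·7^7 + 3·7^3 + 3·7^2 + 3·7  →[7↦8]→  3·8^8 + 3·8^3 + 3·8^2 + 3·8 = 50333400  −1 ⇒ G_6=50333399
G_6=50333399  [base 8] 3·8^8 + 3·8^3 + 3·8^2 + 2·8 + 7  →[8↦9]→  3·9^9 + 3·9^3 + 3·9^2 + 2·9 + 7 = 1162263922  −1 ⇒ G_7=1162263921
G_7=1162263921  [base 9] 3·9^9 + 3·9^3 + 3·9^2 + 2·9 + 6  →[9↦10]→  3·10^10 + 3·10^3 + 3·10^2 + 2·10 + 6 = 30000003326  −1 ⇒ G_8=30000003325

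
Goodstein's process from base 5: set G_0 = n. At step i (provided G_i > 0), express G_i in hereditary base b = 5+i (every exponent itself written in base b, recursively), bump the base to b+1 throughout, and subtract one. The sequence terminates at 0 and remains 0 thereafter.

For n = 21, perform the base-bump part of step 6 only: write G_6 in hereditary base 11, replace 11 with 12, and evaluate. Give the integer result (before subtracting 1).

38

G_0 = 21. HB_5(21) = 4·5 + 1. Bump = 25. G_1 = 24.
G_1 = 24. HB_6(24) = 4·6. Bump = 28. G_2 = 27.
G_2 = 27. HB_7(27) = 3·7 + 6. Bump = 30. G_3 = 29.
G_3 = 29. HB_8(29) = 3·8 + 5. Bump = 32. G_4 = 31.
G_4 = 31. HB_9(31) = 3·9 + 4. Bump = 34. G_5 = 33.
G_5 = 33. HB_10(33) = 3·10 + 3. Bump = 36. G_6 = 35.
G_6 = 35. HB_11(35) = 3·11 + 2. Bump = 38. G_7 = 37.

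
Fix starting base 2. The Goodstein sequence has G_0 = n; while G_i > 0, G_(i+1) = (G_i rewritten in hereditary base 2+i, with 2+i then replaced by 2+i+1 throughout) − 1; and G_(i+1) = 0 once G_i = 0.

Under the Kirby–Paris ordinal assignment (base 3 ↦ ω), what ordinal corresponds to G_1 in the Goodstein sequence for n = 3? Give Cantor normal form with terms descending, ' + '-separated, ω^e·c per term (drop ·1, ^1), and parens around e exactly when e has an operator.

ω

i=0: 3 = 2 + 1 (b=2); 2→3: 3 + 1 = 4; 4−1 = 3
i=1: 3 = 3 (b=3); 3→4: 4 = 4; 4−1 = 3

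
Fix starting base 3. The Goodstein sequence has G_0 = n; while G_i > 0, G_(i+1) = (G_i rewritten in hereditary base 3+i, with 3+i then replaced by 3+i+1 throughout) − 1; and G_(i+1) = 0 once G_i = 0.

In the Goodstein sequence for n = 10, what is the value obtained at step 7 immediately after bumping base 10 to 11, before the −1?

42

base 3: 10 = 3^2 + 1; at 4: 4^2 + 1 = 17; next = 16
base 4: 16 = 4^2; at 5: 5^2 = 25; next = 24
base 5: 24 = 4·5 + 4; at 6: 4·6 + 4 = 28; next = 27
base 6: 27 = 4·6 + 3; at 7: 4·7 + 3 = 31; next = 30
base 7: 30 = 4·7 + 2; at 8: 4·8 + 2 = 34; next = 33
base 8: 33 = 4·8 + 1; at 9: 4·9 + 1 = 37; next = 36
base 9: 36 = 4·9; at 10: 4·10 = 40; next = 39
base 10: 39 = 3·10 + 9; at 11: 3·11 + 9 = 42; next = 41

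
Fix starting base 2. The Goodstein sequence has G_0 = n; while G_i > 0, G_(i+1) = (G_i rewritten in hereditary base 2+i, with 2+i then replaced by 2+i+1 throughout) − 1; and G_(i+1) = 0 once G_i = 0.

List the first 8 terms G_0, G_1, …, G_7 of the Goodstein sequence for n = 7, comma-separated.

7, 30, 259, 3127, 46657, 823543, 16777215, 37665879

G_0=7  [base 2] 2^2 + 2 + 1  →[2↦3]→  3^3 + 3 + 1 = 31  −1 ⇒ G_1=30
G_1=30  [base 3] 3^3 + 3  →[3↦4]→  4^4 + 4 = 260  −1 ⇒ G_2=259
G_2=259  [base 4] 4^4 + 3  →[4↦5]→  5^5 + 3 = 3128  −1 ⇒ G_3=3127
G_3=3127  [base 5] 5^5 + 2  →[5↦6]→  6^6 + 2 = 46658  −1 ⇒ G_4=46657
G_4=46657  [base 6] 6^6 + 1  →[6↦7]→  7^7 + 1 = 823544  −1 ⇒ G_5=823543
G_5=823543  [base 7] 7^7  →[7↦8]→  8^8 = 16777216  −1 ⇒ G_6=16777215
G_6=16777215  [base 8] 7·8^7 + 7·8^6 + 7·8^5 + 7·8^4 + 7·8^3 + 7·8^2 + 7·8 + 7  →[8↦9]→  7·9^7 + 7·9^6 + 7·9^5 + 7·9^4 + 7·9^3 + 7·9^2 + 7·9 + 7 = 37665880  −1 ⇒ G_7=37665879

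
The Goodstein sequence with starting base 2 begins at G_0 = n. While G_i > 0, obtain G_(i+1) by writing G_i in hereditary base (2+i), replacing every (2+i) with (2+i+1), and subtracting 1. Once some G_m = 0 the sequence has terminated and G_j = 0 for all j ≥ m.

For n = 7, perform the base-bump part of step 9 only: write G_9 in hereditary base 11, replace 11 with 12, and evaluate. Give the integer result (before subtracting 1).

273624712

base 2: 7 = 2^2 + 2 + 1; at 3: 3^3 + 3 + 1 = 31; next = 30
base 3: 30 = 3^3 + 3; at 4: 4^4 + 4 = 260; next = 259
base 4: 259 = 4^4 + 3; at 5: 5^5 + 3 = 3128; next = 3127
base 5: 3127 = 5^5 + 2; at 6: 6^6 + 2 = 46658; next = 46657
base 6: 46657 = 6^6 + 1; at 7: 7^7 + 1 = 823544; next = 823543
base 7: 823543 = 7^7; at 8: 8^8 = 16777216; next = 16777215
base 8: 16777215 = 7·8^7 + 7·8^6 + 7·8^5 + 7·8^4 + 7·8^3 + 7·8^2 + 7·8 + 7; at 9: 7·9^7 + 7·9^6 + 7·9^5 + 7·9^4 + 7·9^3 + 7·9^2 + 7·9 + 7 = 37665880; next = 37665879
base 9: 37665879 = 7·9^7 + 7·9^6 + 7·9^5 + 7·9^4 + 7·9^3 + 7·9^2 + 7·9 + 6; at 10: 7·10^7 + 7·10^6 + 7·10^5 + 7·10^4 + 7·10^3 + 7·10^2 + 7·10 + 6 = 77777776; next = 77777775
base 10: 77777775 = 7·10^7 + 7·10^6 + 7·10^5 + 7·10^4 + 7·10^3 + 7·10^2 + 7·10 + 5; at 11: 7·11^7 + 7·11^6 + 7·11^5 + 7·11^4 + 7·11^3 + 7·11^2 + 7·11 + 5 = 150051214; next = 150051213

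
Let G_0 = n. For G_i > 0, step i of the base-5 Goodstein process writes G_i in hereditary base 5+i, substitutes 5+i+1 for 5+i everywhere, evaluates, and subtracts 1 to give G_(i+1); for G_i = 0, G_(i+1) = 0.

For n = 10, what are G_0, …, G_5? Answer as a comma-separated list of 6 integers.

10 —HB5→ 2·5 —bump→ 2·6 = 12 —(−1)→ 11
11 —HB6→ 6 + 5 —bump→ 7 + 5 = 12 —(−1)→ 11
11 —HB7→ 7 + 4 —bump→ 8 + 4 = 12 —(−1)→ 11
11 —HB8→ 8 + 3 —bump→ 9 + 3 = 12 —(−1)→ 11
11 —HB9→ 9 + 2 —bump→ 10 + 2 = 12 —(−1)→ 11

10, 11, 11, 11, 11, 11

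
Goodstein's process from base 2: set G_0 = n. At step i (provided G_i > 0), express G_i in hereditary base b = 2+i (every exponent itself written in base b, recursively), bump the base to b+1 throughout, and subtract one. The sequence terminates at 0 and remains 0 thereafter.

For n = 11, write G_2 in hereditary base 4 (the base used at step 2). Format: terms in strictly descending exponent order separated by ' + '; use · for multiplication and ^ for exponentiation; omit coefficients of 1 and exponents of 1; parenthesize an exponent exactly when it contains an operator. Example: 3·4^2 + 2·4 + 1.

4^(4 + 1) + 3

(0) 11|_2 = 2^(2 + 1) + 2 + 1 ↦ 3^(3 + 1) + 3 + 1|_3 = 85 ⇒ 84
(1) 84|_3 = 3^(3 + 1) + 3 ↦ 4^(4 + 1) + 4|_4 = 1028 ⇒ 1027
(2) 1027|_4 = 4^(4 + 1) + 3 ↦ 5^(5 + 1) + 3|_5 = 15628 ⇒ 15627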